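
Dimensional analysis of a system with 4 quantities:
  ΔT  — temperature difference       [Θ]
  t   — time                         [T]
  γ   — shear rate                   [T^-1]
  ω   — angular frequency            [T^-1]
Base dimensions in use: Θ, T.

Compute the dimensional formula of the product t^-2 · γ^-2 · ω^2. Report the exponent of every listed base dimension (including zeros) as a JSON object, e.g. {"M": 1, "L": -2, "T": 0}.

Exponent matrix [Θ,T] × [ΔT,t,γ,ω]:
  Θ: [ 1  0  0  0]
  T: [ 0  1 -1 -1]
  [Θ]: (-2)·0+(-2)·0+(2)·0 = 0
  [T]: (-2)·1+(-2)·-1+(2)·-1 = -2
⇒ T^-2

{"Θ": 0, "T": -2}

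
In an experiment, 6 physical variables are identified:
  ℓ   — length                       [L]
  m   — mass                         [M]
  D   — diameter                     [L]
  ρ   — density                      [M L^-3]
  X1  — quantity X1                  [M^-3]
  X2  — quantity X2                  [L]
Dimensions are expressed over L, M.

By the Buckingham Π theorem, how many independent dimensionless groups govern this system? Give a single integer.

4

Dimensional matrix (L×M by ℓ×m×D×ρ×X1×X2):
  L: [ 1  0  1 -3  0  1]
  M: [ 0  1  0  1 -3  0]
Echelon form has 2 nonzero rows (pivots: ℓ,m)
Π count = n − r = 6 − 2 = 4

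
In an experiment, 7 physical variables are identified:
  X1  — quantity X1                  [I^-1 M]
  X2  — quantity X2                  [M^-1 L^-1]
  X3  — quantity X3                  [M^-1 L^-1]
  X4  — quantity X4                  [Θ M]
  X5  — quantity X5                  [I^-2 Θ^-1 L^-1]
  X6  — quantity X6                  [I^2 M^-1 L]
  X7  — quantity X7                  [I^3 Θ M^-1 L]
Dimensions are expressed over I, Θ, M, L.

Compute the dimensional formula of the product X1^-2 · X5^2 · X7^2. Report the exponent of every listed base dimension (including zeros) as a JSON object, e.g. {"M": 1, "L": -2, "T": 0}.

Dimensional matrix (I×Θ×M×L by X1×X2×X3×X4×X5×X6×X7):
  I: [-1  0  0  0 -2  2  3]
  Θ: [ 0  0  0  1 -1  0  1]
  M: [ 1 -1 -1  1  0 -1 -1]
  L: [ 0 -1 -1  0 -1  1  1]
  [I]: (-2)·-1+(2)·-2+(2)·3 = 4
  [Θ]: (-2)·0+(2)·-1+(2)·1 = 0
  [M]: (-2)·1+(2)·0+(2)·-1 = -4
  [L]: (-2)·0+(2)·-1+(2)·1 = 0
⇒ I^4 M^-4

{"I": 4, "Θ": 0, "M": -4, "L": 0}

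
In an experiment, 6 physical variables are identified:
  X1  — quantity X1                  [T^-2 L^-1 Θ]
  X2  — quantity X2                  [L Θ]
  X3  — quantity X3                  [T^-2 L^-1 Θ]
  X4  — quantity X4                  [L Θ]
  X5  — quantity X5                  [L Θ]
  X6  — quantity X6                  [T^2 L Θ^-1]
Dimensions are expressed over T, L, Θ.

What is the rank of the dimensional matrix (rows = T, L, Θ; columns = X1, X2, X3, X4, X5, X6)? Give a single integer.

2

Exponent matrix [T,L,Θ] × [X1,X2,X3,X4,X5,X6]:
  T: [-2  0 -2  0  0  2]
  L: [-1  1 -1  1  1  1]
  Θ: [ 1  1  1  1  1 -1]
RREF → pivots at {X1,X2} ⇒ r = 2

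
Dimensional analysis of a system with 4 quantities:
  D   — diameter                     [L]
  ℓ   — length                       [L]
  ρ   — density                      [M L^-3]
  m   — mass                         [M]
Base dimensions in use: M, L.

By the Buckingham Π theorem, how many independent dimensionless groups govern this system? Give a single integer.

2

Dimensional matrix (M×L by D×ℓ×ρ×m):
  M: [ 0  0  1  1]
  L: [ 1  1 -3  0]
RREF → pivots at {D,ρ} ⇒ r = 2
4 vars − rank 2 = 2 Π groups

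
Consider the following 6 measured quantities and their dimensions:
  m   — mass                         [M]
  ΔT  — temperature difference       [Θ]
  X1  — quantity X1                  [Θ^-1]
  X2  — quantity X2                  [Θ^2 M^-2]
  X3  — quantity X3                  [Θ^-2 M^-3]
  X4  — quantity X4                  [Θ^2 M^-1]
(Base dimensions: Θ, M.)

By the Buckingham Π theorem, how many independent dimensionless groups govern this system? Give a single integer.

Exponent matrix [Θ,M] × [m,ΔT,X1,X2,X3,X4]:
  Θ: [ 0  1 -1  2 -2  2]
  M: [ 1  0  0 -2 -3 -1]
RREF → pivots at {m,ΔT} ⇒ r = 2
n=6, r=2 ⇒ 4 dimensionless groups

4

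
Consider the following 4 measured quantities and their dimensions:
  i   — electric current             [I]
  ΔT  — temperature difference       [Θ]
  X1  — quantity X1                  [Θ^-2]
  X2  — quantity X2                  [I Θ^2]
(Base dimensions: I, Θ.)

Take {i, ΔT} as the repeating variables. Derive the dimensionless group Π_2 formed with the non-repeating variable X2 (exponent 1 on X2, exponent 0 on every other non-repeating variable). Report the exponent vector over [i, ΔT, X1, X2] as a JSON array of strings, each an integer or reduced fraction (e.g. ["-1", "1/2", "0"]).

["-1", "-2", "0", "1"]

Dimensional matrix (I×Θ by i×ΔT×X1×X2):
  I: [ 1  0  0  1]
  Θ: [ 0  1 -2  2]
Echelon form has 2 nonzero rows (pivots: i,ΔT)
Repeat: i,ΔT; free: X1,X2
RREF:
  r0: [   1    0    0    1]
  r1: [   0    1   -2    2]
Fix exponent of X2 at 1, X1 at 0; solve each RREF row for its pivot's exponent:
  r0: exp(i) + (1)·1 = 0 ⇒ exp(i) = -1
  r1: exp(ΔT) + (2)·1 = 0 ⇒ exp(ΔT) = -2
Π_2 = i^-1 · ΔT^-2 · X2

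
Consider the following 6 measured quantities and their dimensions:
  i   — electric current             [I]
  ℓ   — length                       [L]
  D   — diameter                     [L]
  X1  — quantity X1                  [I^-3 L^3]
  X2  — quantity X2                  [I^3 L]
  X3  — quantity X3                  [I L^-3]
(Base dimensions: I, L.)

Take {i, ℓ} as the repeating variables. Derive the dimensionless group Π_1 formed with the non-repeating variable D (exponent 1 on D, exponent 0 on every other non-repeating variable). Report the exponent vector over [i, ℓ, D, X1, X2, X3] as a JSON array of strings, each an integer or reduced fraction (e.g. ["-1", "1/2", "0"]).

Write exponents as rows I,L / cols i,ℓ,D,X1,X2,X3:
  I: [ 1  0  0 -3  3  1]
  L: [ 0  1  1  3  1 -3]
Row reduction gives pivot columns i,ℓ; rank = 2
Pivot set = {i,ℓ}, free = {D,X1,X2,X3}
RREF:
  r0: [   1    0    0   -3    3    1]
  r1: [   0    1    1    3    1   -3]
Fix exponent of D at 1, X1 at 0, X2 at 0, X3 at 0; solve each RREF row for its pivot's exponent:
  r0: exp(i) + (0)·1 = 0 ⇒ exp(i) = 0
  r1: exp(ℓ) + (1)·1 = 0 ⇒ exp(ℓ) = -1
Π_1 = ℓ^-1 · D

["0", "-1", "1", "0", "0", "0"]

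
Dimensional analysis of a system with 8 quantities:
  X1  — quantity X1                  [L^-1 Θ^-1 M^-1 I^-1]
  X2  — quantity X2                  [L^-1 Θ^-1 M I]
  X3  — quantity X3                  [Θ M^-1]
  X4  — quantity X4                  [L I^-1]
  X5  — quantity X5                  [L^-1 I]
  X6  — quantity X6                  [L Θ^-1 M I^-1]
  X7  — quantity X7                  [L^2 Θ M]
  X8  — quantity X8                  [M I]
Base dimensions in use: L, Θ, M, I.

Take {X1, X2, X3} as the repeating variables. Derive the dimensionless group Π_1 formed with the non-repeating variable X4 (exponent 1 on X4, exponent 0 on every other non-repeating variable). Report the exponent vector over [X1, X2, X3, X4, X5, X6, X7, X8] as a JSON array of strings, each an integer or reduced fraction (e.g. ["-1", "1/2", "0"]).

Dimensional matrix (L×Θ×M×I by X1×X2×X3×X4×X5×X6×X7×X8):
  L: [-1 -1  0  1 -1  1  2  0]
  Θ: [-1 -1  1  0  0 -1  1  0]
  M: [-1  1 -1  0  0  1  1  1]
  I: [-1  1  0 -1  1 -1  0  1]
Row reduction gives pivot columns X1,X2,X3; rank = 3
Pivot set = {X1,X2,X3}, free = {X4,X5,X6,X7,X8}
RREF:
  r0: [   1    0    0    0    0    0   -1 -1/2]
  r1: [   0    1    0   -1    1   -1   -1  1/2]
  r2: [   0    0    1   -1    1   -2   -1    0]
  r3: [   0    0    0    0    0    0    0    0]
Fix exponent of X4 at 1, X5 at 0, X6 at 0, X7 at 0, X8 at 0; solve each RREF row for its pivot's exponent:
  r0: exp(X1) + (0)·1 = 0 ⇒ exp(X1) = 0
  r1: exp(X2) + (-1)·1 = 0 ⇒ exp(X2) = 1
  r2: exp(X3) + (-1)·1 = 0 ⇒ exp(X3) = 1
Π_1 = X2 · X3 · X4

["0", "1", "1", "1", "0", "0", "0", "0"]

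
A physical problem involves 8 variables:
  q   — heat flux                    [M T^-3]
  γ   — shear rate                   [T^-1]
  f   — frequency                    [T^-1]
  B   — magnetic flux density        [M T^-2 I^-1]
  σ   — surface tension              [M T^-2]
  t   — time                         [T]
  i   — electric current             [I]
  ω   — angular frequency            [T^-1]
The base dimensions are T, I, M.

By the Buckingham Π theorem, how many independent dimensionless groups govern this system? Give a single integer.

Exponent matrix [T,I,M] × [q,γ,f,B,σ,t,i,ω]:
  T: [-3 -1 -1 -2 -2  1  0 -1]
  I: [ 0  0  0 -1  0  0  1  0]
  M: [ 1  0  0  1  1  0  0  0]
Row reduction gives pivot columns q,γ,B; rank = 3
n=8, r=3 ⇒ 5 dimensionless groups

5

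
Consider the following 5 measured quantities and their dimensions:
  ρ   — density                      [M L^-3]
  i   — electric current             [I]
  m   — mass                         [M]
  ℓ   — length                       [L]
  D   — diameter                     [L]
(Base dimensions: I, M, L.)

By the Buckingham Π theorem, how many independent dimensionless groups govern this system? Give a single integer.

2

Exponent matrix [I,M,L] × [ρ,i,m,ℓ,D]:
  I: [ 0  1  0  0  0]
  M: [ 1  0  1  0  0]
  L: [-3  0  0  1  1]
Echelon form has 3 nonzero rows (pivots: ρ,i,m)
n=5, r=3 ⇒ 2 dimensionless groups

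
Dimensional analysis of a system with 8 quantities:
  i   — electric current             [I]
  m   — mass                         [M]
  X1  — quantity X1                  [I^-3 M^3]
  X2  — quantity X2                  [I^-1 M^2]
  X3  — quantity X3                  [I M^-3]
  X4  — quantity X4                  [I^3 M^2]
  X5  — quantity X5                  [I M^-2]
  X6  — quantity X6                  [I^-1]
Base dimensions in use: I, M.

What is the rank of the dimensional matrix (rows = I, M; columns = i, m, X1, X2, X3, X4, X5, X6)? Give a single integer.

2

Exponent matrix [I,M] × [i,m,X1,X2,X3,X4,X5,X6]:
  I: [ 1  0 -3 -1  1  3  1 -1]
  M: [ 0  1  3  2 -3  2 -2  0]
RREF → pivots at {i,m} ⇒ r = 2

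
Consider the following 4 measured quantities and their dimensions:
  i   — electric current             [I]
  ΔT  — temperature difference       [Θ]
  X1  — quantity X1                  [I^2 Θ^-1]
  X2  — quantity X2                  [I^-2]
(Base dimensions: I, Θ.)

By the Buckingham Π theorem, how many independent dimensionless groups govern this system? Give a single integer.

Write exponents as rows I,Θ / cols i,ΔT,X1,X2:
  I: [ 1  0  2 -2]
  Θ: [ 0  1 -1  0]
Row reduction gives pivot columns i,ΔT; rank = 2
4 vars − rank 2 = 2 Π groups

2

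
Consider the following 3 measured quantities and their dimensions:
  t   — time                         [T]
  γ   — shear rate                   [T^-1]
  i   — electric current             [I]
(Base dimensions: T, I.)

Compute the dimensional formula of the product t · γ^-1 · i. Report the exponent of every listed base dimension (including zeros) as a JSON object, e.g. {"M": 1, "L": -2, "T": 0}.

Exponent matrix [T,I] × [t,γ,i]:
  T: [ 1 -1  0]
  I: [ 0  0  1]
  [T]: (1)·1+(-1)·-1+(1)·0 = 2
  [I]: (1)·0+(-1)·0+(1)·1 = 1
⇒ T^2 I

{"T": 2, "I": 1}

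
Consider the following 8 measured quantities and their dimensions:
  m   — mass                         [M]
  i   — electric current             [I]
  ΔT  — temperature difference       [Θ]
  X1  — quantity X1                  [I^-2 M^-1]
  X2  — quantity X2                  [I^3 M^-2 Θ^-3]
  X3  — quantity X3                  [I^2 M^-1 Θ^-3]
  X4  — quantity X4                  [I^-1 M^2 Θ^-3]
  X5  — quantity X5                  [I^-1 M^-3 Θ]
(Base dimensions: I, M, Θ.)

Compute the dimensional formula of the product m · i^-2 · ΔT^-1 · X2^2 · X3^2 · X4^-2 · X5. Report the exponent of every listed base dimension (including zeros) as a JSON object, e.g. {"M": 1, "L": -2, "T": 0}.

{"I": 9, "M": -12, "Θ": -6}

Dimensional matrix (I×M×Θ by m×i×ΔT×X1×X2×X3×X4×X5):
  I: [ 0  1  0 -2  3  2 -1 -1]
  M: [ 1  0  0 -1 -2 -1  2 -3]
  Θ: [ 0  0  1  0 -3 -3 -3  1]
  [I]: (1)·0+(-2)·1+(-1)·0+(2)·3+(2)·2+(-2)·-1+(1)·-1 = 9
  [M]: (1)·1+(-2)·0+(-1)·0+(2)·-2+(2)·-1+(-2)·2+(1)·-3 = -12
  [Θ]: (1)·0+(-2)·0+(-1)·1+(2)·-3+(2)·-3+(-2)·-3+(1)·1 = -6
⇒ I^9 M^-12 Θ^-6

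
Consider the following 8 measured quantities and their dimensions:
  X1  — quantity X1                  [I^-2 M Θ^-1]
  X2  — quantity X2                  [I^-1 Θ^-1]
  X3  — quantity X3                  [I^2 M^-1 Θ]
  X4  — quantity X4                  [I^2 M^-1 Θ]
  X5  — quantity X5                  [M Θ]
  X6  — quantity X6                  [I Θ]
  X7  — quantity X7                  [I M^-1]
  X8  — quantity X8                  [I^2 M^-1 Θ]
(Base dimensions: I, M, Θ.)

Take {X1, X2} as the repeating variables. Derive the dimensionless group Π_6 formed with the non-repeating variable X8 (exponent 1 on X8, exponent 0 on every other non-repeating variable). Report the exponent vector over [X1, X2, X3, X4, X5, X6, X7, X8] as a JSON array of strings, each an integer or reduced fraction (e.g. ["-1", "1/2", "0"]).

["1", "0", "0", "0", "0", "0", "0", "1"]

Dimensional matrix (I×M×Θ by X1×X2×X3×X4×X5×X6×X7×X8):
  I: [-2 -1  2  2  0  1  1  2]
  M: [ 1  0 -1 -1  1  0 -1 -1]
  Θ: [-1 -1  1  1  1  1  0  1]
Row reduction gives pivot columns X1,X2; rank = 2
Pivot set = {X1,X2}, free = {X3,X4,X5,X6,X7,X8}
RREF:
  r0: [   1    0   -1   -1    1    0   -1   -1]
  r1: [   0    1    0    0   -2   -1    1    0]
  r2: [   0    0    0    0    0    0    0    0]
Fix exponent of X8 at 1, X3 at 0, X4 at 0, X5 at 0, X6 at 0, X7 at 0; solve each RREF row for its pivot's exponent:
  r0: exp(X1) + (-1)·1 = 0 ⇒ exp(X1) = 1
  r1: exp(X2) + (0)·1 = 0 ⇒ exp(X2) = 0
Π_6 = X1 · X8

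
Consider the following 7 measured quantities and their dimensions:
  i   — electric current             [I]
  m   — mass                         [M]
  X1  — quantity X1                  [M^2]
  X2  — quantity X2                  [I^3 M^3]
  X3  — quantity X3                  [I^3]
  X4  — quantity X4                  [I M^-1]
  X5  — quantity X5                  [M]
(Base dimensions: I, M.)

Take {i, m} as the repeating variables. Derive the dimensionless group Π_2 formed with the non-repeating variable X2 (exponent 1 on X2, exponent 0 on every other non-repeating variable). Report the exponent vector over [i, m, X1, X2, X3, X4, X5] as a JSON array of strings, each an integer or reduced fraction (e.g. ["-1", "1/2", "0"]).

Dimensional matrix (I×M by i×m×X1×X2×X3×X4×X5):
  I: [ 1  0  0  3  3  1  0]
  M: [ 0  1  2  3  0 -1  1]
Echelon form has 2 nonzero rows (pivots: i,m)
Pivot set = {i,m}, free = {X1,X2,X3,X4,X5}
RREF:
  r0: [   1    0    0    3    3    1    0]
  r1: [   0    1    2    3    0   -1    1]
Fix exponent of X2 at 1, X1 at 0, X3 at 0, X4 at 0, X5 at 0; solve each RREF row for its pivot's exponent:
  r0: exp(i) + (3)·1 = 0 ⇒ exp(i) = -3
  r1: exp(m) + (3)·1 = 0 ⇒ exp(m) = -3
Π_2 = i^-3 · m^-3 · X2

["-3", "-3", "0", "1", "0", "0", "0"]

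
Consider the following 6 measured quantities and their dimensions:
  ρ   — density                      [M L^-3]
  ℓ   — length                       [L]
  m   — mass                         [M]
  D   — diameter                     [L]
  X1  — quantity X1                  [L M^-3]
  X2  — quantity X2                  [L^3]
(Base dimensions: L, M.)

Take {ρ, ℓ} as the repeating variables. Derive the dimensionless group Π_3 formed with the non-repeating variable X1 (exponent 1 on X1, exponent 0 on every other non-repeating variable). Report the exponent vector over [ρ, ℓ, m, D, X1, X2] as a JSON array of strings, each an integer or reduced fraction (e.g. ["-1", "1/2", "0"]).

["3", "8", "0", "0", "1", "0"]

Exponent matrix [L,M] × [ρ,ℓ,m,D,X1,X2]:
  L: [-3  1  0  1  1  3]
  M: [ 1  0  1  0 -3  0]
Row reduction gives pivot columns ρ,ℓ; rank = 2
Pivot set = {ρ,ℓ}, free = {m,D,X1,X2}
RREF:
  r0: [   1    0    1    0   -3    0]
  r1: [   0    1    3    1   -8    3]
Fix exponent of X1 at 1, m at 0, D at 0, X2 at 0; solve each RREF row for its pivot's exponent:
  r0: exp(ρ) + (-3)·1 = 0 ⇒ exp(ρ) = 3
  r1: exp(ℓ) + (-8)·1 = 0 ⇒ exp(ℓ) = 8
Π_3 = ρ^3 · ℓ^8 · X1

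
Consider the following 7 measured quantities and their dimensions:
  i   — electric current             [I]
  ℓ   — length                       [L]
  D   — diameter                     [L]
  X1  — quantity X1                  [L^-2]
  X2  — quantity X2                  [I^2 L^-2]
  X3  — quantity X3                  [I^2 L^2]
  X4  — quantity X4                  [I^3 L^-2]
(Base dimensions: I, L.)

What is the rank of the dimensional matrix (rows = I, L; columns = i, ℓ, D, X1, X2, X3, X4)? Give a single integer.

2

Exponent matrix [I,L] × [i,ℓ,D,X1,X2,X3,X4]:
  I: [ 1  0  0  0  2  2  3]
  L: [ 0  1  1 -2 -2  2 -2]
RREF → pivots at {i,ℓ} ⇒ r = 2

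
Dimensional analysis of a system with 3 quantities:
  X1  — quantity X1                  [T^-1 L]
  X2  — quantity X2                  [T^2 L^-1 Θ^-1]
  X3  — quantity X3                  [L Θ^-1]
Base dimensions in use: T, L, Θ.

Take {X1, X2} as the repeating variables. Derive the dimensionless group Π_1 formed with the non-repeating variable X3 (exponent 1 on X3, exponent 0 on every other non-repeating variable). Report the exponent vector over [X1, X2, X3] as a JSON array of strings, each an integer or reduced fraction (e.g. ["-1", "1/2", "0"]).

["-2", "-1", "1"]

Exponent matrix [T,L,Θ] × [X1,X2,X3]:
  T: [-1  2  0]
  L: [ 1 -1  1]
  Θ: [ 0 -1 -1]
Row reduction gives pivot columns X1,X2; rank = 2
Pivot set = {X1,X2}, free = {X3}
RREF:
  r0: [   1    0    2]
  r1: [   0    1    1]
  r2: [   0    0    0]
Fix exponent of X3 at 1; solve each RREF row for its pivot's exponent:
  r0: exp(X1) + (2)·1 = 0 ⇒ exp(X1) = -2
  r1: exp(X2) + (1)·1 = 0 ⇒ exp(X2) = -1
Π_1 = X1^-2 · X2^-1 · X3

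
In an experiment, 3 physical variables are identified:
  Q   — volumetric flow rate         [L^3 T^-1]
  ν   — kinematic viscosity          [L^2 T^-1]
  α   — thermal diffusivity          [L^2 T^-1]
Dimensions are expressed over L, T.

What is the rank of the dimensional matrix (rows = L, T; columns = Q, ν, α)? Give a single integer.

Dimensional matrix (L×T by Q×ν×α):
  L: [ 3  2  2]
  T: [-1 -1 -1]
Echelon form has 2 nonzero rows (pivots: Q,ν)

2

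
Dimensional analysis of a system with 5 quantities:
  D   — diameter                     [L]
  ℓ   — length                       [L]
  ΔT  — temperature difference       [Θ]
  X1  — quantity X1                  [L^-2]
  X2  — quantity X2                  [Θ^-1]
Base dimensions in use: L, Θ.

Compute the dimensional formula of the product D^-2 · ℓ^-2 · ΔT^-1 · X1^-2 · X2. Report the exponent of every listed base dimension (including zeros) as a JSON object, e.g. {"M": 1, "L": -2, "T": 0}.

Exponent matrix [L,Θ] × [D,ℓ,ΔT,X1,X2]:
  L: [ 1  1  0 -2  0]
  Θ: [ 0  0  1  0 -1]
  [L]: (-2)·1+(-2)·1+(-1)·0+(-2)·-2+(1)·0 = 0
  [Θ]: (-2)·0+(-2)·0+(-1)·1+(-2)·0+(1)·-1 = -2
⇒ Θ^-2

{"L": 0, "Θ": -2}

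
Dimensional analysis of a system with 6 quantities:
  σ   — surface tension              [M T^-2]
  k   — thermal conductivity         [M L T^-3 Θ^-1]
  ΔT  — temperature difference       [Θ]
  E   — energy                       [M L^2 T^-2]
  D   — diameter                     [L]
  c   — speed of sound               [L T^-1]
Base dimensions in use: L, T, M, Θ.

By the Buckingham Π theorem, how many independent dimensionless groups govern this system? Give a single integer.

2

Exponent matrix [L,T,M,Θ] × [σ,k,ΔT,E,D,c]:
  L: [ 0  1  0  2  1  1]
  T: [-2 -3  0 -2  0 -1]
  M: [ 1  1  0  1  0  0]
  Θ: [ 0 -1  1  0  0  0]
RREF → pivots at {σ,k,ΔT,E} ⇒ r = 4
6 vars − rank 4 = 2 Π groups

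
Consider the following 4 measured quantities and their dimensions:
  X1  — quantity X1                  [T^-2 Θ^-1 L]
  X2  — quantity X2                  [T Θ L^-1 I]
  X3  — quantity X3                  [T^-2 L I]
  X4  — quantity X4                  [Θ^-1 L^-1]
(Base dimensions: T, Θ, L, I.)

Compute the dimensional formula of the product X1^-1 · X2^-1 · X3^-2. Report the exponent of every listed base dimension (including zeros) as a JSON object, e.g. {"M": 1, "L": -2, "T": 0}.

Dimensional matrix (T×Θ×L×I by X1×X2×X3×X4):
  T: [-2  1 -2  0]
  Θ: [-1  1  0 -1]
  L: [ 1 -1  1 -1]
  I: [ 0  1  1  0]
  [T]: (-1)·-2+(-1)·1+(-2)·-2 = 5
  [Θ]: (-1)·-1+(-1)·1+(-2)·0 = 0
  [L]: (-1)·1+(-1)·-1+(-2)·1 = -2
  [I]: (-1)·0+(-1)·1+(-2)·1 = -3
⇒ T^5 L^-2 I^-3

{"T": 5, "Θ": 0, "L": -2, "I": -3}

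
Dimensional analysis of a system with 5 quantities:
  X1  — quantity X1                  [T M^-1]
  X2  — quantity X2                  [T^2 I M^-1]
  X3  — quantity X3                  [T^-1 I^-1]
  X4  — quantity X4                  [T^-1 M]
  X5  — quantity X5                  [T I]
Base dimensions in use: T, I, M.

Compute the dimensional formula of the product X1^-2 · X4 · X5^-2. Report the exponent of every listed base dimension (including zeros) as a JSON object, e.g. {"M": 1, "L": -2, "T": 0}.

Dimensional matrix (T×I×M by X1×X2×X3×X4×X5):
  T: [ 1  2 -1 -1  1]
  I: [ 0  1 -1  0  1]
  M: [-1 -1  0  1  0]
  [T]: (-2)·1+(1)·-1+(-2)·1 = -5
  [I]: (-2)·0+(1)·0+(-2)·1 = -2
  [M]: (-2)·-1+(1)·1+(-2)·0 = 3
⇒ T^-5 I^-2 M^3

{"T": -5, "I": -2, "M": 3}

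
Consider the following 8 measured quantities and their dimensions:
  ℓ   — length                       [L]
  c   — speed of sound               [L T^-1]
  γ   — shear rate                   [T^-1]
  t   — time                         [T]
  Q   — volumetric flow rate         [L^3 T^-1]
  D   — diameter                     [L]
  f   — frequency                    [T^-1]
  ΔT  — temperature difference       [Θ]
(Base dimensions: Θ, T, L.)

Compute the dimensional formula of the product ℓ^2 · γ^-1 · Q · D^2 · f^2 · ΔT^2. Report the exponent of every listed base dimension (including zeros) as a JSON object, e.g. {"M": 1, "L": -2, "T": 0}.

{"Θ": 2, "T": -2, "L": 7}

Exponent matrix [Θ,T,L] × [ℓ,c,γ,t,Q,D,f,ΔT]:
  Θ: [ 0  0  0  0  0  0  0  1]
  T: [ 0 -1 -1  1 -1  0 -1  0]
  L: [ 1  1  0  0  3  1  0  0]
  [Θ]: (2)·0+(-1)·0+(1)·0+(2)·0+(2)·0+(2)·1 = 2
  [T]: (2)·0+(-1)·-1+(1)·-1+(2)·0+(2)·-1+(2)·0 = -2
  [L]: (2)·1+(-1)·0+(1)·3+(2)·1+(2)·0+(2)·0 = 7
⇒ Θ^2 T^-2 L^7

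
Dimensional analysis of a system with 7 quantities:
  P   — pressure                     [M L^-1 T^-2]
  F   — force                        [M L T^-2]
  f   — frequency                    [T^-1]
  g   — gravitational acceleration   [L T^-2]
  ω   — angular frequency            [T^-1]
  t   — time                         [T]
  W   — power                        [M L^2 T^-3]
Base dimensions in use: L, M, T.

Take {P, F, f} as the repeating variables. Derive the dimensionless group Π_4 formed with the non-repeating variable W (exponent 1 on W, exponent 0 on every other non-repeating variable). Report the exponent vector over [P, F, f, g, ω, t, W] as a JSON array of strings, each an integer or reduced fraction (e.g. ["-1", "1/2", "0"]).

Write exponents as rows L,M,T / cols P,F,f,g,ω,t,W:
  L: [-1  1  0  1  0  0  2]
  M: [ 1  1  0  0  0  0  1]
  T: [-2 -2 -1 -2 -1  1 -3]
Row reduction gives pivot columns P,F,f; rank = 3
Repeat: P,F,f; free: g,ω,t,W
RREF:
  r0: [   1    0    0 -1/2    0    0 -1/2]
  r1: [   0    1    0  1/2    0    0  3/2]
  r2: [   0    0    1    2    1   -1    1]
Fix exponent of W at 1, g at 0, ω at 0, t at 0; solve each RREF row for its pivot's exponent:
  r0: exp(P) + (-1/2)·1 = 0 ⇒ exp(P) = 1/2
  r1: exp(F) + (3/2)·1 = 0 ⇒ exp(F) = -3/2
  r2: exp(f) + (1)·1 = 0 ⇒ exp(f) = -1
Π_4 = P^(1/2) · F^(-3/2) · f^-1 · W

["1/2", "-3/2", "-1", "0", "0", "0", "1"]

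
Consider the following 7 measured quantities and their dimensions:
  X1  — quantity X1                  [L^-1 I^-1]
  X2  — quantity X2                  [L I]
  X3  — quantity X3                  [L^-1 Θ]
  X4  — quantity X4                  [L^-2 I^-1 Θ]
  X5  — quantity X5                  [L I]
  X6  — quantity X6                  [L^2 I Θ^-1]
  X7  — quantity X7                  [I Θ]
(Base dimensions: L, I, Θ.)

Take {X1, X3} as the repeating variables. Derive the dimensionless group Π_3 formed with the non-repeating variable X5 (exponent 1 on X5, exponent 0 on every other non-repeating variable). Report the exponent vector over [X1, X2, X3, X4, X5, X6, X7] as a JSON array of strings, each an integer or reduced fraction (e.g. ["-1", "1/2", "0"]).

Dimensional matrix (L×I×Θ by X1×X2×X3×X4×X5×X6×X7):
  L: [-1  1 -1 -2  1  2  0]
  I: [-1  1  0 -1  1  1  1]
  Θ: [ 0  0  1  1  0 -1  1]
Row reduction gives pivot columns X1,X3; rank = 2
Pivot set = {X1,X3}, free = {X2,X4,X5,X6,X7}
RREF:
  r0: [   1   -1    0    1   -1   -1   -1]
  r1: [   0    0    1    1    0   -1    1]
  r2: [   0    0    0    0    0    0    0]
Fix exponent of X5 at 1, X2 at 0, X4 at 0, X6 at 0, X7 at 0; solve each RREF row for its pivot's exponent:
  r0: exp(X1) + (-1)·1 = 0 ⇒ exp(X1) = 1
  r1: exp(X3) + (0)·1 = 0 ⇒ exp(X3) = 0
Π_3 = X1 · X5

["1", "0", "0", "0", "1", "0", "0"]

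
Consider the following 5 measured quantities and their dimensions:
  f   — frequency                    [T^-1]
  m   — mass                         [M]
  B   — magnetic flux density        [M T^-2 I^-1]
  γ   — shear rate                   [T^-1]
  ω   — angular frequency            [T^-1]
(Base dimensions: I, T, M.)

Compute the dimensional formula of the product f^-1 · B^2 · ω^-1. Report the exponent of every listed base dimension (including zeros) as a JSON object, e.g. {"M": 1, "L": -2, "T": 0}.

{"I": -2, "T": -2, "M": 2}

Write exponents as rows I,T,M / cols f,m,B,γ,ω:
  I: [ 0  0 -1  0  0]
  T: [-1  0 -2 -1 -1]
  M: [ 0  1  1  0  0]
  [I]: (-1)·0+(2)·-1+(-1)·0 = -2
  [T]: (-1)·-1+(2)·-2+(-1)·-1 = -2
  [M]: (-1)·0+(2)·1+(-1)·0 = 2
⇒ I^-2 T^-2 M^2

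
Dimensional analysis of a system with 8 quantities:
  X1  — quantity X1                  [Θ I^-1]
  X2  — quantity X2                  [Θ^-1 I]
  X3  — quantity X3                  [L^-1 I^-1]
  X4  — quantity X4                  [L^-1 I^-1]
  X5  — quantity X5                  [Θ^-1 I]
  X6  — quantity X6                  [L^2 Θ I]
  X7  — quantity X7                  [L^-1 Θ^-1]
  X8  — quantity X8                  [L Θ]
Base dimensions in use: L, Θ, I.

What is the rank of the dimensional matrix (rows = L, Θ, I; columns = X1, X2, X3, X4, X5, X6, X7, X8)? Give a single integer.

2

Dimensional matrix (L×Θ×I by X1×X2×X3×X4×X5×X6×X7×X8):
  L: [ 0  0 -1 -1  0  2 -1  1]
  Θ: [ 1 -1  0  0 -1  1 -1  1]
  I: [-1  1 -1 -1  1  1  0  0]
Row reduction gives pivot columns X1,X3; rank = 2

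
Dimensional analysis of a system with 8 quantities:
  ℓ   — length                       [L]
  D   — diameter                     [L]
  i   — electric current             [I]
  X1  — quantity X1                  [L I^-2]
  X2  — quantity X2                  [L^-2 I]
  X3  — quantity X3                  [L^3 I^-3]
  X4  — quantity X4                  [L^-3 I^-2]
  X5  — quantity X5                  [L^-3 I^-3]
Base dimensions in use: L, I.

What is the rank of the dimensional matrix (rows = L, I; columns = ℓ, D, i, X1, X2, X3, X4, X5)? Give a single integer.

Exponent matrix [L,I] × [ℓ,D,i,X1,X2,X3,X4,X5]:
  L: [ 1  1  0  1 -2  3 -3 -3]
  I: [ 0  0  1 -2  1 -3 -2 -3]
Echelon form has 2 nonzero rows (pivots: ℓ,i)

2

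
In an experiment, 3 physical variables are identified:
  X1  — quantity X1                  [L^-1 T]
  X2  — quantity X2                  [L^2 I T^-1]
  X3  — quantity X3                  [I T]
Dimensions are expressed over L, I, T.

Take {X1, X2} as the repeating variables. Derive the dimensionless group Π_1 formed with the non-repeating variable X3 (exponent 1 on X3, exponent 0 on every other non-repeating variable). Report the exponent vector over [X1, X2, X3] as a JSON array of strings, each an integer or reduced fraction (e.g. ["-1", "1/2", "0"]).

["-2", "-1", "1"]

Write exponents as rows L,I,T / cols X1,X2,X3:
  L: [-1  2  0]
  I: [ 0  1  1]
  T: [ 1 -1  1]
Row reduction gives pivot columns X1,X2; rank = 2
Pivot set = {X1,X2}, free = {X3}
RREF:
  r0: [   1    0    2]
  r1: [   0    1    1]
  r2: [   0    0    0]
Fix exponent of X3 at 1; solve each RREF row for its pivot's exponent:
  r0: exp(X1) + (2)·1 = 0 ⇒ exp(X1) = -2
  r1: exp(X2) + (1)·1 = 0 ⇒ exp(X2) = -1
Π_1 = X1^-2 · X2^-1 · X3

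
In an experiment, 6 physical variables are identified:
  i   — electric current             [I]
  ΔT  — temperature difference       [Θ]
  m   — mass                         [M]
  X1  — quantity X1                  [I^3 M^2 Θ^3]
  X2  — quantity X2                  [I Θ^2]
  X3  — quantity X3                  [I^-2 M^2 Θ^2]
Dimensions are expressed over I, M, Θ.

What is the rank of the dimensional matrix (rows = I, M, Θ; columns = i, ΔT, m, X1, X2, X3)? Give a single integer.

Dimensional matrix (I×M×Θ by i×ΔT×m×X1×X2×X3):
  I: [ 1  0  0  3  1 -2]
  M: [ 0  0  1  2  0  2]
  Θ: [ 0  1  0  3  2  2]
Row reduction gives pivot columns i,ΔT,m; rank = 3

3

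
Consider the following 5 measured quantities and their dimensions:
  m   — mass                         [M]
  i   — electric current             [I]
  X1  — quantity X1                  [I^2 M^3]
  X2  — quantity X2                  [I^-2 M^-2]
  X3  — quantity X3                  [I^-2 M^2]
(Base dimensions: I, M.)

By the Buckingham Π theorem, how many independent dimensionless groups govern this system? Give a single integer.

3

Write exponents as rows I,M / cols m,i,X1,X2,X3:
  I: [ 0  1  2 -2 -2]
  M: [ 1  0  3 -2  2]
RREF → pivots at {m,i} ⇒ r = 2
n=5, r=2 ⇒ 3 dimensionless groups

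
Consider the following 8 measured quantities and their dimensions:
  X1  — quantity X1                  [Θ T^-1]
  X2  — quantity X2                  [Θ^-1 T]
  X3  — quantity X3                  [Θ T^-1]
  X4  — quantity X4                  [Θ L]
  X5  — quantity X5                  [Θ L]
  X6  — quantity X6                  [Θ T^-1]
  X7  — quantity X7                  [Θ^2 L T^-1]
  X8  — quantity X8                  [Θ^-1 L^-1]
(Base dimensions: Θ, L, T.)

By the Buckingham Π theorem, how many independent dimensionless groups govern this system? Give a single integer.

Write exponents as rows Θ,L,T / cols X1,X2,X3,X4,X5,X6,X7,X8:
  Θ: [ 1 -1  1  1  1  1  2 -1]
  L: [ 0  0  0  1  1  0  1 -1]
  T: [-1  1 -1  0  0 -1 -1  0]
Row reduction gives pivot columns X1,X4; rank = 2
Π count = n − r = 8 − 2 = 6

6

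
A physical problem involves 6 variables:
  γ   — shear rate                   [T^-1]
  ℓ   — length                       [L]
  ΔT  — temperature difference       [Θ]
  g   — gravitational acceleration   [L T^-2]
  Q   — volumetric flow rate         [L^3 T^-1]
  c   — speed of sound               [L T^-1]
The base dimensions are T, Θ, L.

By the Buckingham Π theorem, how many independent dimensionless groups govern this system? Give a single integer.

3

Write exponents as rows T,Θ,L / cols γ,ℓ,ΔT,g,Q,c:
  T: [-1  0  0 -2 -1 -1]
  Θ: [ 0  0  1  0  0  0]
  L: [ 0  1  0  1  3  1]
Row reduction gives pivot columns γ,ℓ,ΔT; rank = 3
Π count = n − r = 6 − 3 = 3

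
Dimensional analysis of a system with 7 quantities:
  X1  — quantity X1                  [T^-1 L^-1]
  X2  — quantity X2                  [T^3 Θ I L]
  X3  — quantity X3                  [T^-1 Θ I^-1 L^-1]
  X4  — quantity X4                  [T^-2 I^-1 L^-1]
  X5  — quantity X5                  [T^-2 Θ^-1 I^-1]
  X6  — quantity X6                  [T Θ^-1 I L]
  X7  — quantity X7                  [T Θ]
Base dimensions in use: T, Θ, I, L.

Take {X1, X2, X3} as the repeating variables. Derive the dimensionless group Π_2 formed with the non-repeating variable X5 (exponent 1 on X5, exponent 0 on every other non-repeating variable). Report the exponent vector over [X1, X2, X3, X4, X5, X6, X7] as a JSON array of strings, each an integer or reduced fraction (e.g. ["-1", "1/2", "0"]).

["1", "1", "0", "0", "1", "0", "0"]

Write exponents as rows T,Θ,I,L / cols X1,X2,X3,X4,X5,X6,X7:
  T: [-1  3 -1 -2 -2  1  1]
  Θ: [ 0  1  1  0 -1 -1  1]
  I: [ 0  1 -1 -1 -1  1  0]
  L: [-1  1 -1 -1  0  1  0]
Echelon form has 3 nonzero rows (pivots: X1,X2,X3)
Repeat: X1,X2,X3; free: X4,X5,X6,X7
RREF:
  r0: [   1    0    0    0   -1    0    0]
  r1: [   0    1    0 -1/2   -1    0  1/2]
  r2: [   0    0    1  1/2    0   -1  1/2]
  r3: [   0    0    0    0    0    0    0]
Fix exponent of X5 at 1, X4 at 0, X6 at 0, X7 at 0; solve each RREF row for its pivot's exponent:
  r0: exp(X1) + (-1)·1 = 0 ⇒ exp(X1) = 1
  r1: exp(X2) + (-1)·1 = 0 ⇒ exp(X2) = 1
  r2: exp(X3) + (0)·1 = 0 ⇒ exp(X3) = 0
Π_2 = X1 · X2 · X5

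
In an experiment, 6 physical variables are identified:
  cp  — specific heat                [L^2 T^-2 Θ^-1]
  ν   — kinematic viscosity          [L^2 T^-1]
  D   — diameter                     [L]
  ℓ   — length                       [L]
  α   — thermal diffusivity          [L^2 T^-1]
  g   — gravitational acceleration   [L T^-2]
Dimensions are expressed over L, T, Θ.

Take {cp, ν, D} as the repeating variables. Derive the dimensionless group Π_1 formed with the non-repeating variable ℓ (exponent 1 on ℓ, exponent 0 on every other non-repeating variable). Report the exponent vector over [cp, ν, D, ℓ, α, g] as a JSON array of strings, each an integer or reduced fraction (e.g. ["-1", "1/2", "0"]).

Write exponents as rows L,T,Θ / cols cp,ν,D,ℓ,α,g:
  L: [ 2  2  1  1  2  1]
  T: [-2 -1  0  0 -1 -2]
  Θ: [-1  0  0  0  0  0]
RREF → pivots at {cp,ν,D} ⇒ r = 3
Pivot set = {cp,ν,D}, free = {ℓ,α,g}
RREF:
  r0: [   1    0    0    0    0    0]
  r1: [   0    1    0    0    1    2]
  r2: [   0    0    1    1    0   -3]
Fix exponent of ℓ at 1, α at 0, g at 0; solve each RREF row for its pivot's exponent:
  r0: exp(cp) + (0)·1 = 0 ⇒ exp(cp) = 0
  r1: exp(ν) + (0)·1 = 0 ⇒ exp(ν) = 0
  r2: exp(D) + (1)·1 = 0 ⇒ exp(D) = -1
Π_1 = D^-1 · ℓ

["0", "0", "-1", "1", "0", "0"]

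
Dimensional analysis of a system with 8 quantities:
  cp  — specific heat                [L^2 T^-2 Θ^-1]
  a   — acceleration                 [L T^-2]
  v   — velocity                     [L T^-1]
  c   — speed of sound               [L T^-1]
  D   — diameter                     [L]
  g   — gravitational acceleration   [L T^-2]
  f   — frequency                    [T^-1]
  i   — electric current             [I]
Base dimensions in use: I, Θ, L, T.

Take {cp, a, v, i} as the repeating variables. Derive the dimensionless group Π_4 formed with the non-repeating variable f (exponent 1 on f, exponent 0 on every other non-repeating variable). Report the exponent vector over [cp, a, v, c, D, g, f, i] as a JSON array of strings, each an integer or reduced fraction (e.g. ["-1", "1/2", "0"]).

Write exponents as rows I,Θ,L,T / cols cp,a,v,c,D,g,f,i:
  I: [ 0  0  0  0  0  0  0  1]
  Θ: [-1  0  0  0  0  0  0  0]
  L: [ 2  1  1  1  1  1  0  0]
  T: [-2 -2 -1 -1  0 -2 -1  0]
Row reduction gives pivot columns cp,a,v,i; rank = 4
Pivot set = {cp,a,v,i}, free = {c,D,g,f}
RREF:
  r0: [   1    0    0    0    0    0    0    0]
  r1: [   0    1    0    0   -1    1    1    0]
  r2: [   0    0    1    1    2    0   -1    0]
  r3: [   0    0    0    0    0    0    0    1]
Fix exponent of f at 1, c at 0, D at 0, g at 0; solve each RREF row for its pivot's exponent:
  r0: exp(cp) + (0)·1 = 0 ⇒ exp(cp) = 0
  r1: exp(a) + (1)·1 = 0 ⇒ exp(a) = -1
  r2: exp(v) + (-1)·1 = 0 ⇒ exp(v) = 1
  r3: exp(i) + (0)·1 = 0 ⇒ exp(i) = 0
Π_4 = a^-1 · v · f

["0", "-1", "1", "0", "0", "0", "1", "0"]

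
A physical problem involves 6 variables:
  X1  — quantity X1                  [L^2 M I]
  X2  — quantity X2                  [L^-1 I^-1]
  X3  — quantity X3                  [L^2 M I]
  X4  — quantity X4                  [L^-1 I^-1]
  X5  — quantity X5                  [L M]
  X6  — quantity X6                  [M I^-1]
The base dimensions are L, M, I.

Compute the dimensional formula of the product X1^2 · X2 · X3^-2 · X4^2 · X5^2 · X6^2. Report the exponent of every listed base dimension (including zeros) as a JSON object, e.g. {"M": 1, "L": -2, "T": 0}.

{"L": -1, "M": 4, "I": -5}

Write exponents as rows L,M,I / cols X1,X2,X3,X4,X5,X6:
  L: [ 2 -1  2 -1  1  0]
  M: [ 1  0  1  0  1  1]
  I: [ 1 -1  1 -1  0 -1]
  [L]: (2)·2+(1)·-1+(-2)·2+(2)·-1+(2)·1+(2)·0 = -1
  [M]: (2)·1+(1)·0+(-2)·1+(2)·0+(2)·1+(2)·1 = 4
  [I]: (2)·1+(1)·-1+(-2)·1+(2)·-1+(2)·0+(2)·-1 = -5
⇒ L^-1 M^4 I^-5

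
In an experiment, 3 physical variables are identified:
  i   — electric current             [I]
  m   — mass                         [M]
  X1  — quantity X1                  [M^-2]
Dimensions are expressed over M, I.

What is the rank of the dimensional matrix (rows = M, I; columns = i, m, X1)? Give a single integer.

Dimensional matrix (M×I by i×m×X1):
  M: [ 0  1 -2]
  I: [ 1  0  0]
Echelon form has 2 nonzero rows (pivots: i,m)

2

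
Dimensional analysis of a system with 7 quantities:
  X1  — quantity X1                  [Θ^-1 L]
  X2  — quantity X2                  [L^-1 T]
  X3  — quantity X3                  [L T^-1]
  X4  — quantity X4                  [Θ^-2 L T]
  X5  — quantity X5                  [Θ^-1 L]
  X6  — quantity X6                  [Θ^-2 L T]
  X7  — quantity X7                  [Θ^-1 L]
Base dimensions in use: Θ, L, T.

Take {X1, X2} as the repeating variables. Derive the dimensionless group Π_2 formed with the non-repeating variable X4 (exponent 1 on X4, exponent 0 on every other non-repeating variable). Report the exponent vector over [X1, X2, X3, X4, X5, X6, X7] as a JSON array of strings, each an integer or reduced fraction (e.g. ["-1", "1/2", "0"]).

Dimensional matrix (Θ×L×T by X1×X2×X3×X4×X5×X6×X7):
  Θ: [-1  0  0 -2 -1 -2 -1]
  L: [ 1 -1  1  1  1  1  1]
  T: [ 0  1 -1  1  0  1  0]
Row reduction gives pivot columns X1,X2; rank = 2
Repeat: X1,X2; free: X3,X4,X5,X6,X7
RREF:
  r0: [   1    0    0    2    1    2    1]
  r1: [   0    1   -1    1    0    1    0]
  r2: [   0    0    0    0    0    0    0]
Fix exponent of X4 at 1, X3 at 0, X5 at 0, X6 at 0, X7 at 0; solve each RREF row for its pivot's exponent:
  r0: exp(X1) + (2)·1 = 0 ⇒ exp(X1) = -2
  r1: exp(X2) + (1)·1 = 0 ⇒ exp(X2) = -1
Π_2 = X1^-2 · X2^-1 · X4

["-2", "-1", "0", "1", "0", "0", "0"]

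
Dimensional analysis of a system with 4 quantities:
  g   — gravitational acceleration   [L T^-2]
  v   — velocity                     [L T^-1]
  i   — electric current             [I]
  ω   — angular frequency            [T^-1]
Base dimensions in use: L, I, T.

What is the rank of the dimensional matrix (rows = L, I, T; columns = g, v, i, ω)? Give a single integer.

Write exponents as rows L,I,T / cols g,v,i,ω:
  L: [ 1  1  0  0]
  I: [ 0  0  1  0]
  T: [-2 -1  0 -1]
RREF → pivots at {g,v,i} ⇒ r = 3

3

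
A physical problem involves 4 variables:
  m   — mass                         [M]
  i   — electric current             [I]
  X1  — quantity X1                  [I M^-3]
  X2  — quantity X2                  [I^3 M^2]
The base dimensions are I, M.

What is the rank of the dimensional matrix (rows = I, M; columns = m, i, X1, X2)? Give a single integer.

Exponent matrix [I,M] × [m,i,X1,X2]:
  I: [ 0  1  1  3]
  M: [ 1  0 -3  2]
Row reduction gives pivot columns m,i; rank = 2

2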